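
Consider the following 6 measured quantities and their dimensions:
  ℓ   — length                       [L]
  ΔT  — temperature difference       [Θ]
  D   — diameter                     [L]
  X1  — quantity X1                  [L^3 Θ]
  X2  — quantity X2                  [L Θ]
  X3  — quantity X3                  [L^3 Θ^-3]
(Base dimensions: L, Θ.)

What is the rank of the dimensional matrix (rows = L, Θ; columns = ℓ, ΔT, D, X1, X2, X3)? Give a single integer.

2

Exponent matrix [L,Θ] × [ℓ,ΔT,D,X1,X2,X3]:
  L: [ 1  0  1  3  1  3]
  Θ: [ 0  1  0  1  1 -3]
Row reduction gives pivot columns ℓ,ΔT; rank = 2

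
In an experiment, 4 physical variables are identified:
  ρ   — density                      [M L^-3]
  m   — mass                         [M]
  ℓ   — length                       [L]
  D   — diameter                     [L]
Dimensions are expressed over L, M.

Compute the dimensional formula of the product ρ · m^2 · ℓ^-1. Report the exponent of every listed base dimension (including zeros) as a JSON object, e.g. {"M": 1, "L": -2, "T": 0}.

{"L": -4, "M": 3}

Dimensional matrix (L×M by ρ×m×ℓ×D):
  L: [-3  0  1  1]
  M: [ 1  1  0  0]
  [L]: (1)·-3+(2)·0+(-1)·1 = -4
  [M]: (1)·1+(2)·1+(-1)·0 = 3
⇒ L^-4 M^3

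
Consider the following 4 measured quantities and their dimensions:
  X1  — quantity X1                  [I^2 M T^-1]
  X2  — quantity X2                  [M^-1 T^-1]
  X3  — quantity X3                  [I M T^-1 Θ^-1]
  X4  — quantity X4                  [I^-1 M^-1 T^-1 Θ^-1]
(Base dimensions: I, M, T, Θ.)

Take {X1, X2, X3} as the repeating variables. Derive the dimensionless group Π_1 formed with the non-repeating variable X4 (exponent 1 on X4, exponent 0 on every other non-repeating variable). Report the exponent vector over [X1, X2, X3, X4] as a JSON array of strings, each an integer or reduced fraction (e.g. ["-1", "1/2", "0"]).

["1", "-1", "-1", "1"]

Exponent matrix [I,M,T,Θ] × [X1,X2,X3,X4]:
  I: [ 2  0  1 -1]
  M: [ 1 -1  1 -1]
  T: [-1 -1 -1 -1]
  Θ: [ 0  0 -1 -1]
Echelon form has 3 nonzero rows (pivots: X1,X2,X3)
Repeat: X1,X2,X3; free: X4
RREF:
  r0: [   1    0    0   -1]
  r1: [   0    1    0    1]
  r2: [   0    0    1    1]
  r3: [   0    0    0    0]
Fix exponent of X4 at 1; solve each RREF row for its pivot's exponent:
  r0: exp(X1) + (-1)·1 = 0 ⇒ exp(X1) = 1
  r1: exp(X2) + (1)·1 = 0 ⇒ exp(X2) = -1
  r2: exp(X3) + (1)·1 = 0 ⇒ exp(X3) = -1
Π_1 = X1 · X2^-1 · X3^-1 · X4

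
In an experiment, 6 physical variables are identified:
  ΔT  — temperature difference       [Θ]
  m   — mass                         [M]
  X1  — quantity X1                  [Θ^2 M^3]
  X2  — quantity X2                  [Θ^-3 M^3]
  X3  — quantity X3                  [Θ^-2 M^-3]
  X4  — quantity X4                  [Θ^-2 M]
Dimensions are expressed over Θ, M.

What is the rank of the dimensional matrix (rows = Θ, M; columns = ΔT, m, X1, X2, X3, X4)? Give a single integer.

Exponent matrix [Θ,M] × [ΔT,m,X1,X2,X3,X4]:
  Θ: [ 1  0  2 -3 -2 -2]
  M: [ 0  1  3  3 -3  1]
Echelon form has 2 nonzero rows (pivots: ΔT,m)

2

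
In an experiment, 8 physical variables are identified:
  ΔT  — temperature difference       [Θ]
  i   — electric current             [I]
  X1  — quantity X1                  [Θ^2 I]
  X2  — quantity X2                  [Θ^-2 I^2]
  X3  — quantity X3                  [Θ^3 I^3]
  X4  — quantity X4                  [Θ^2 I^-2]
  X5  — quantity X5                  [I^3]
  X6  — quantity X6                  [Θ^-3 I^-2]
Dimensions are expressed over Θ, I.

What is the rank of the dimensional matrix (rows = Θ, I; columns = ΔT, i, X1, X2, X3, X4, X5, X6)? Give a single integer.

Dimensional matrix (Θ×I by ΔT×i×X1×X2×X3×X4×X5×X6):
  Θ: [ 1  0  2 -2  3  2  0 -3]
  I: [ 0  1  1  2  3 -2  3 -2]
RREF → pivots at {ΔT,i} ⇒ r = 2

2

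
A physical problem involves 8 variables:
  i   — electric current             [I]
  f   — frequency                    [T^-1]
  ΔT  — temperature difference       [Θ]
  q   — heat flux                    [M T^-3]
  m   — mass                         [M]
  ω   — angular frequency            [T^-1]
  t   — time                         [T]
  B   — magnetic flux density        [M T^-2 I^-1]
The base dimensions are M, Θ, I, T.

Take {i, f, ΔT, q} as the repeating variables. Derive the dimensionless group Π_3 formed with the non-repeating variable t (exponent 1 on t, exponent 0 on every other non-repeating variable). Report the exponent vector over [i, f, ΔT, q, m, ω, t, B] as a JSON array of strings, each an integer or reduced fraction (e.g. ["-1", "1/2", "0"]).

["0", "1", "0", "0", "0", "0", "1", "0"]

Exponent matrix [M,Θ,I,T] × [i,f,ΔT,q,m,ω,t,B]:
  M: [ 0  0  0  1  1  0  0  1]
  Θ: [ 0  0  1  0  0  0  0  0]
  I: [ 1  0  0  0  0  0  0 -1]
  T: [ 0 -1  0 -3  0 -1  1 -2]
Row reduction gives pivot columns i,f,ΔT,q; rank = 4
Repeat: i,f,ΔT,q; free: m,ω,t,B
RREF:
  r0: [   1    0    0    0    0    0    0   -1]
  r1: [   0    1    0    0   -3    1   -1   -1]
  r2: [   0    0    1    0    0    0    0    0]
  r3: [   0    0    0    1    1    0    0    1]
Fix exponent of t at 1, m at 0, ω at 0, B at 0; solve each RREF row for its pivot's exponent:
  r0: exp(i) + (0)·1 = 0 ⇒ exp(i) = 0
  r1: exp(f) + (-1)·1 = 0 ⇒ exp(f) = 1
  r2: exp(ΔT) + (0)·1 = 0 ⇒ exp(ΔT) = 0
  r3: exp(q) + (0)·1 = 0 ⇒ exp(q) = 0
Π_3 = f · t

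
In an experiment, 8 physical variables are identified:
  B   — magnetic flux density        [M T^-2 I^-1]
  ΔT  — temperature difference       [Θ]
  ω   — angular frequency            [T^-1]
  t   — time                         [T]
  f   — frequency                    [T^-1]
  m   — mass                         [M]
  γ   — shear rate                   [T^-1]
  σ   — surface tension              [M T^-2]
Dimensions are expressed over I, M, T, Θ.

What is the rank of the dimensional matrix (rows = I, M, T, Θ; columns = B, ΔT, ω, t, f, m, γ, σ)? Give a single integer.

Exponent matrix [I,M,T,Θ] × [B,ΔT,ω,t,f,m,γ,σ]:
  I: [-1  0  0  0  0  0  0  0]
  M: [ 1  0  0  0  0  1  0  1]
  T: [-2  0 -1  1 -1  0 -1 -2]
  Θ: [ 0  1  0  0  0  0  0  0]
Echelon form has 4 nonzero rows (pivots: B,ΔT,ω,m)

4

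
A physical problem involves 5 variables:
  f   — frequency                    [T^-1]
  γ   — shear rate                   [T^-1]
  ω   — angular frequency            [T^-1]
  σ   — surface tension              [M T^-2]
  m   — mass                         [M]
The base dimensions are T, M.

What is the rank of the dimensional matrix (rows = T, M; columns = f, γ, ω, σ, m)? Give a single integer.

Exponent matrix [T,M] × [f,γ,ω,σ,m]:
  T: [-1 -1 -1 -2  0]
  M: [ 0  0  0  1  1]
Row reduction gives pivot columns f,σ; rank = 2

2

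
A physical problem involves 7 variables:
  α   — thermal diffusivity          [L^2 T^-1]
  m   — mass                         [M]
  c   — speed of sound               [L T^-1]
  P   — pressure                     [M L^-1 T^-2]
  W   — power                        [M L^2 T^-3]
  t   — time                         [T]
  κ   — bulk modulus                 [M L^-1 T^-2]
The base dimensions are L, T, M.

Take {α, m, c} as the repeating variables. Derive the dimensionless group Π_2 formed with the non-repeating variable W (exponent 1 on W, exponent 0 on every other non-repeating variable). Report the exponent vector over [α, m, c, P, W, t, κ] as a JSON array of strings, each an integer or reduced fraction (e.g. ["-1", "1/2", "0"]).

Exponent matrix [L,T,M] × [α,m,c,P,W,t,κ]:
  L: [ 2  0  1 -1  2  0 -1]
  T: [-1  0 -1 -2 -3  1 -2]
  M: [ 0  1  0  1  1  0  1]
Row reduction gives pivot columns α,m,c; rank = 3
Pivot set = {α,m,c}, free = {P,W,t,κ}
RREF:
  r0: [   1    0    0   -3   -1    1   -3]
  r1: [   0    1    0    1    1    0    1]
  r2: [   0    0    1    5    4   -2    5]
Fix exponent of W at 1, P at 0, t at 0, κ at 0; solve each RREF row for its pivot's exponent:
  r0: exp(α) + (-1)·1 = 0 ⇒ exp(α) = 1
  r1: exp(m) + (1)·1 = 0 ⇒ exp(m) = -1
  r2: exp(c) + (4)·1 = 0 ⇒ exp(c) = -4
Π_2 = α · m^-1 · c^-4 · W

["1", "-1", "-4", "0", "1", "0", "0"]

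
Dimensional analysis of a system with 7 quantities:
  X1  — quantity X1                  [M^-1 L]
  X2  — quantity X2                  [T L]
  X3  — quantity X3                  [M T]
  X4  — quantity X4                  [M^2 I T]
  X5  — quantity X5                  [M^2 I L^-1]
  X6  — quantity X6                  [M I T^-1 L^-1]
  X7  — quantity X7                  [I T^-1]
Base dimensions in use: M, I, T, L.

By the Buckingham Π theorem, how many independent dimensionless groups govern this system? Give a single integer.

4

Dimensional matrix (M×I×T×L by X1×X2×X3×X4×X5×X6×X7):
  M: [-1  0  1  2  2  1  0]
  I: [ 0  0  0  1  1  1  1]
  T: [ 0  1  1  1  0 -1 -1]
  L: [ 1  1  0  0 -1 -1  0]
Echelon form has 3 nonzero rows (pivots: X1,X2,X4)
n=7, r=3 ⇒ 4 dimensionless groups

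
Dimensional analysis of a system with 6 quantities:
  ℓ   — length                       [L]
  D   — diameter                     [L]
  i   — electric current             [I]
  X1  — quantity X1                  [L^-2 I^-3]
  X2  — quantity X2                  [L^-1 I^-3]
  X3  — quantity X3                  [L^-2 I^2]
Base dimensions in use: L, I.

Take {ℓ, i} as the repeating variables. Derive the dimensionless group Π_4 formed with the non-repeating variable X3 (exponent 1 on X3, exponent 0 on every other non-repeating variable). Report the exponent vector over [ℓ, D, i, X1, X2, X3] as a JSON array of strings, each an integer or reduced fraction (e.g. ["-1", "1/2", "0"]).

Write exponents as rows L,I / cols ℓ,D,i,X1,X2,X3:
  L: [ 1  1  0 -2 -1 -2]
  I: [ 0  0  1 -3 -3  2]
RREF → pivots at {ℓ,i} ⇒ r = 2
Pivot set = {ℓ,i}, free = {D,X1,X2,X3}
RREF:
  r0: [   1    1    0   -2   -1   -2]
  r1: [   0    0    1   -3   -3    2]
Fix exponent of X3 at 1, D at 0, X1 at 0, X2 at 0; solve each RREF row for its pivot's exponent:
  r0: exp(ℓ) + (-2)·1 = 0 ⇒ exp(ℓ) = 2
  r1: exp(i) + (2)·1 = 0 ⇒ exp(i) = -2
Π_4 = ℓ^2 · i^-2 · X3

["2", "0", "-2", "0", "0", "1"]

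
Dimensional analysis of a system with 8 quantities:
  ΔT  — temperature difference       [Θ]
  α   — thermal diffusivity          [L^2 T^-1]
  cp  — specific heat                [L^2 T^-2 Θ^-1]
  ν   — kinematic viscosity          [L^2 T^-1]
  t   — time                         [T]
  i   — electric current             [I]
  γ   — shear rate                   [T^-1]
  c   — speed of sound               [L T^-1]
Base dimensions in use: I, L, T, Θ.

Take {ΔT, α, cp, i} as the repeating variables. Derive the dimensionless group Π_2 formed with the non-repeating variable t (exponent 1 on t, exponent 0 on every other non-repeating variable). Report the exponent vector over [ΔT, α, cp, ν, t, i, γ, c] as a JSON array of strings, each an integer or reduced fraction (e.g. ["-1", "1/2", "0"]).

Dimensional matrix (I×L×T×Θ by ΔT×α×cp×ν×t×i×γ×c):
  I: [ 0  0  0  0  0  1  0  0]
  L: [ 0  2  2  2  0  0  0  1]
  T: [ 0 -1 -2 -1  1  0 -1 -1]
  Θ: [ 1  0 -1  0  0  0  0  0]
RREF → pivots at {ΔT,α,cp,i} ⇒ r = 4
Repeat: ΔT,α,cp,i; free: ν,t,γ,c
RREF:
  r0: [   1    0    0    0   -1    0    1  1/2]
  r1: [   0    1    0    1    1    0   -1    0]
  r2: [   0    0    1    0   -1    0    1  1/2]
  r3: [   0    0    0    0    0    1    0    0]
Fix exponent of t at 1, ν at 0, γ at 0, c at 0; solve each RREF row for its pivot's exponent:
  r0: exp(ΔT) + (-1)·1 = 0 ⇒ exp(ΔT) = 1
  r1: exp(α) + (1)·1 = 0 ⇒ exp(α) = -1
  r2: exp(cp) + (-1)·1 = 0 ⇒ exp(cp) = 1
  r3: exp(i) + (0)·1 = 0 ⇒ exp(i) = 0
Π_2 = ΔT · α^-1 · cp · t

["1", "-1", "1", "0", "1", "0", "0", "0"]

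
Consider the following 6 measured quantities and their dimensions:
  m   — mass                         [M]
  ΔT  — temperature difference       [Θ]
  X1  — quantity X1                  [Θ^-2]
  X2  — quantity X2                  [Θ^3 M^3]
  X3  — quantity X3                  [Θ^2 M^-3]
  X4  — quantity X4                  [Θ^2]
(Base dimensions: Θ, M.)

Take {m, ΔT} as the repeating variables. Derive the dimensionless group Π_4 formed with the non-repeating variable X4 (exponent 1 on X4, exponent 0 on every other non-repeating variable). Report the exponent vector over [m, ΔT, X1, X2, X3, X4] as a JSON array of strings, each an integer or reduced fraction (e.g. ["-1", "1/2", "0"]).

Dimensional matrix (Θ×M by m×ΔT×X1×X2×X3×X4):
  Θ: [ 0  1 -2  3  2  2]
  M: [ 1  0  0  3 -3  0]
RREF → pivots at {m,ΔT} ⇒ r = 2
Pivot set = {m,ΔT}, free = {X1,X2,X3,X4}
RREF:
  r0: [   1    0    0    3   -3    0]
  r1: [   0    1   -2    3    2    2]
Fix exponent of X4 at 1, X1 at 0, X2 at 0, X3 at 0; solve each RREF row for its pivot's exponent:
  r0: exp(m) + (0)·1 = 0 ⇒ exp(m) = 0
  r1: exp(ΔT) + (2)·1 = 0 ⇒ exp(ΔT) = -2
Π_4 = ΔT^-2 · X4

["0", "-2", "0", "0", "0", "1"]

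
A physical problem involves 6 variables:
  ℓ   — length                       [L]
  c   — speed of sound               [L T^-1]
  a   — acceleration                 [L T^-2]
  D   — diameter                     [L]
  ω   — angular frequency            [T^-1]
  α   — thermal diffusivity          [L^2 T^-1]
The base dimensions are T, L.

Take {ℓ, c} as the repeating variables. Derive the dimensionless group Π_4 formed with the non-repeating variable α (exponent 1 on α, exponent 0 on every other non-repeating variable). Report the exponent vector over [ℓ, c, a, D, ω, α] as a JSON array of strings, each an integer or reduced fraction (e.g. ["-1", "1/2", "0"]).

Write exponents as rows T,L / cols ℓ,c,a,D,ω,α:
  T: [ 0 -1 -2  0 -1 -1]
  L: [ 1  1  1  1  0  2]
Row reduction gives pivot columns ℓ,c; rank = 2
Pivot set = {ℓ,c}, free = {a,D,ω,α}
RREF:
  r0: [   1    0   -1    1   -1    1]
  r1: [   0    1    2    0    1    1]
Fix exponent of α at 1, a at 0, D at 0, ω at 0; solve each RREF row for its pivot's exponent:
  r0: exp(ℓ) + (1)·1 = 0 ⇒ exp(ℓ) = -1
  r1: exp(c) + (1)·1 = 0 ⇒ exp(c) = -1
Π_4 = ℓ^-1 · c^-1 · α

["-1", "-1", "0", "0", "0", "1"]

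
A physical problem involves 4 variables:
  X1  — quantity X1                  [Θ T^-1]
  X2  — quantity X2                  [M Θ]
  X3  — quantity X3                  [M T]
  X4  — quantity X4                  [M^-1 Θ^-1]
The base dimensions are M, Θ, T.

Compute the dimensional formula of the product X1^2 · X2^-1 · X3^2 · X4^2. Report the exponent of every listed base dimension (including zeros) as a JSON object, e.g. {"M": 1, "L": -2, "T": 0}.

Dimensional matrix (M×Θ×T by X1×X2×X3×X4):
  M: [ 0  1  1 -1]
  Θ: [ 1  1  0 -1]
  T: [-1  0  1  0]
  [M]: (2)·0+(-1)·1+(2)·1+(2)·-1 = -1
  [Θ]: (2)·1+(-1)·1+(2)·0+(2)·-1 = -1
  [T]: (2)·-1+(-1)·0+(2)·1+(2)·0 = 0
⇒ M^-1 Θ^-1

{"M": -1, "Θ": -1, "T": 0}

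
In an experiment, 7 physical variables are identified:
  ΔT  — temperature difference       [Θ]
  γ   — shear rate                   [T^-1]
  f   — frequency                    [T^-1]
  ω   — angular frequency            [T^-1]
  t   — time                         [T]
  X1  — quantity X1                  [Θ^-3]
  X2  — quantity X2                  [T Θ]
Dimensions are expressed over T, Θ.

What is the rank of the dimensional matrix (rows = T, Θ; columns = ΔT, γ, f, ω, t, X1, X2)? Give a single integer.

2

Write exponents as rows T,Θ / cols ΔT,γ,f,ω,t,X1,X2:
  T: [ 0 -1 -1 -1  1  0  1]
  Θ: [ 1  0  0  0  0 -3  1]
Echelon form has 2 nonzero rows (pivots: ΔT,γ)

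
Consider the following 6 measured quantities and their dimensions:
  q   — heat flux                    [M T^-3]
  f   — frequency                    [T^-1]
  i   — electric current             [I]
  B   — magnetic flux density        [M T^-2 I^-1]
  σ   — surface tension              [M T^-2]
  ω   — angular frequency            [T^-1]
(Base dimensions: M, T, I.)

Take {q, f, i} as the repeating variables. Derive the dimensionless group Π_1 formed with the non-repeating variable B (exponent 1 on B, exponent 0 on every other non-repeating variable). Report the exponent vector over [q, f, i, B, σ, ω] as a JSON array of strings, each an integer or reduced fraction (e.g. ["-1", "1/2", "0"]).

Exponent matrix [M,T,I] × [q,f,i,B,σ,ω]:
  M: [ 1  0  0  1  1  0]
  T: [-3 -1  0 -2 -2 -1]
  I: [ 0  0  1 -1  0  0]
RREF → pivots at {q,f,i} ⇒ r = 3
Pivot set = {q,f,i}, free = {B,σ,ω}
RREF:
  r0: [   1    0    0    1    1    0]
  r1: [   0    1    0   -1   -1    1]
  r2: [   0    0    1   -1    0    0]
Fix exponent of B at 1, σ at 0, ω at 0; solve each RREF row for its pivot's exponent:
  r0: exp(q) + (1)·1 = 0 ⇒ exp(q) = -1
  r1: exp(f) + (-1)·1 = 0 ⇒ exp(f) = 1
  r2: exp(i) + (-1)·1 = 0 ⇒ exp(i) = 1
Π_1 = q^-1 · f · i · B

["-1", "1", "1", "1", "0", "0"]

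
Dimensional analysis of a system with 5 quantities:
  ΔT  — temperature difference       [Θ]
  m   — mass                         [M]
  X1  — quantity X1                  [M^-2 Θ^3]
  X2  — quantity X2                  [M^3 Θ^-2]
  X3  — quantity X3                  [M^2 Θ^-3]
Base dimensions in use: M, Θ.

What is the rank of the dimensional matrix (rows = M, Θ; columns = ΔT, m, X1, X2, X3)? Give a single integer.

2

Write exponents as rows M,Θ / cols ΔT,m,X1,X2,X3:
  M: [ 0  1 -2  3  2]
  Θ: [ 1  0  3 -2 -3]
Row reduction gives pivot columns ΔT,m; rank = 2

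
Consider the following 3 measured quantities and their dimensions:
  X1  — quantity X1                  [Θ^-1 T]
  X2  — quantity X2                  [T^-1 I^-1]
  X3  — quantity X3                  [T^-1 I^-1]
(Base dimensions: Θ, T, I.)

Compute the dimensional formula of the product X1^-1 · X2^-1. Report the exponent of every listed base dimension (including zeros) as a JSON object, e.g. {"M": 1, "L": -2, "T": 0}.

{"Θ": 1, "T": 0, "I": 1}

Dimensional matrix (Θ×T×I by X1×X2×X3):
  Θ: [-1  0  0]
  T: [ 1 -1 -1]
  I: [ 0 -1 -1]
  [Θ]: (-1)·-1+(-1)·0 = 1
  [T]: (-1)·1+(-1)·-1 = 0
  [I]: (-1)·0+(-1)·-1 = 1
⇒ Θ I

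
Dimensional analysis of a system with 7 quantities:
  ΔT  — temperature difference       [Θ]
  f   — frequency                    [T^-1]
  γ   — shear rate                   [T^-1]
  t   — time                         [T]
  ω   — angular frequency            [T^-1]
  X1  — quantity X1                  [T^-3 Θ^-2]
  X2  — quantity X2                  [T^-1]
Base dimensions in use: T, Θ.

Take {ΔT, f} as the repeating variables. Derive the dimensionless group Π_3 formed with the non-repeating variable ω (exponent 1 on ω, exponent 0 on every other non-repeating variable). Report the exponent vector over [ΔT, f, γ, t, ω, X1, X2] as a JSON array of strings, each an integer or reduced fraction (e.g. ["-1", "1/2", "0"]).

Exponent matrix [T,Θ] × [ΔT,f,γ,t,ω,X1,X2]:
  T: [ 0 -1 -1  1 -1 -3 -1]
  Θ: [ 1  0  0  0  0 -2  0]
RREF → pivots at {ΔT,f} ⇒ r = 2
Pivot set = {ΔT,f}, free = {γ,t,ω,X1,X2}
RREF:
  r0: [   1    0    0    0    0   -2    0]
  r1: [   0    1    1   -1    1    3    1]
Fix exponent of ω at 1, γ at 0, t at 0, X1 at 0, X2 at 0; solve each RREF row for its pivot's exponent:
  r0: exp(ΔT) + (0)·1 = 0 ⇒ exp(ΔT) = 0
  r1: exp(f) + (1)·1 = 0 ⇒ exp(f) = -1
Π_3 = f^-1 · ω

["0", "-1", "0", "0", "1", "0", "0"]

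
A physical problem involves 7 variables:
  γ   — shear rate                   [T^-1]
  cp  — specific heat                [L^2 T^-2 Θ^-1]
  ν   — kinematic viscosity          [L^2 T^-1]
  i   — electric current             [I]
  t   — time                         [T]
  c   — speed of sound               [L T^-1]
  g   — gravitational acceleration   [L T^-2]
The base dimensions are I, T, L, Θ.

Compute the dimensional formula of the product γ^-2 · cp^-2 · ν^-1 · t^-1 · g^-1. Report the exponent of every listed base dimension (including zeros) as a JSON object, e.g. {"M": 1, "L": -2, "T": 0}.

{"I": 0, "T": 8, "L": -7, "Θ": 2}

Write exponents as rows I,T,L,Θ / cols γ,cp,ν,i,t,c,g:
  I: [ 0  0  0  1  0  0  0]
  T: [-1 -2 -1  0  1 -1 -2]
  L: [ 0  2  2  0  0  1  1]
  Θ: [ 0 -1  0  0  0  0  0]
  [I]: (-2)·0+(-2)·0+(-1)·0+(-1)·0+(-1)·0 = 0
  [T]: (-2)·-1+(-2)·-2+(-1)·-1+(-1)·1+(-1)·-2 = 8
  [L]: (-2)·0+(-2)·2+(-1)·2+(-1)·0+(-1)·1 = -7
  [Θ]: (-2)·0+(-2)·-1+(-1)·0+(-1)·0+(-1)·0 = 2
⇒ T^8 L^-7 Θ^2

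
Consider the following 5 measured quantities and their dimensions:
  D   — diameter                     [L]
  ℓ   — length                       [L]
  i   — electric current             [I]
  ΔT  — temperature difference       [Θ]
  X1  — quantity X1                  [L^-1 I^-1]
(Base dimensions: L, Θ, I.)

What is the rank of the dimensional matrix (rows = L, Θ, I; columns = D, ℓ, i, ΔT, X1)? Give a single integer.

Write exponents as rows L,Θ,I / cols D,ℓ,i,ΔT,X1:
  L: [ 1  1  0  0 -1]
  Θ: [ 0  0  0  1  0]
  I: [ 0  0  1  0 -1]
Echelon form has 3 nonzero rows (pivots: D,i,ΔT)

3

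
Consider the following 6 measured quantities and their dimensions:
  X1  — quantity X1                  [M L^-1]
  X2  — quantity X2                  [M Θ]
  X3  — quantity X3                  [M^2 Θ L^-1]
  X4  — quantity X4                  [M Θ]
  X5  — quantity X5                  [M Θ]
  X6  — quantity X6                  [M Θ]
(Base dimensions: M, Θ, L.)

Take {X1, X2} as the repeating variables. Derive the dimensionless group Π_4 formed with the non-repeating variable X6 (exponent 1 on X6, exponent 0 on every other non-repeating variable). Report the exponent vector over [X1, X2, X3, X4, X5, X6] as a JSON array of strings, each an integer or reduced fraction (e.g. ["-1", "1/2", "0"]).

Dimensional matrix (M×Θ×L by X1×X2×X3×X4×X5×X6):
  M: [ 1  1  2  1  1  1]
  Θ: [ 0  1  1  1  1  1]
  L: [-1  0 -1  0  0  0]
RREF → pivots at {X1,X2} ⇒ r = 2
Pivot set = {X1,X2}, free = {X3,X4,X5,X6}
RREF:
  r0: [   1    0    1    0    0    0]
  r1: [   0    1    1    1    1    1]
  r2: [   0    0    0    0    0    0]
Fix exponent of X6 at 1, X3 at 0, X4 at 0, X5 at 0; solve each RREF row for its pivot's exponent:
  r0: exp(X1) + (0)·1 = 0 ⇒ exp(X1) = 0
  r1: exp(X2) + (1)·1 = 0 ⇒ exp(X2) = -1
Π_4 = X2^-1 · X6

["0", "-1", "0", "0", "0", "1"]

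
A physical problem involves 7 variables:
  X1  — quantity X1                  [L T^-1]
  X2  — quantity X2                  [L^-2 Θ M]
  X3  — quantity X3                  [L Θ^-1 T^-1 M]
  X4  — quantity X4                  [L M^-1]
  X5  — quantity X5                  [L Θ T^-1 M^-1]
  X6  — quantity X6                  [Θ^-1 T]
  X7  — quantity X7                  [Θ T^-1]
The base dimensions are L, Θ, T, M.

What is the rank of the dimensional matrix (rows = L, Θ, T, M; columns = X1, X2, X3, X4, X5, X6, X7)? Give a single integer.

Write exponents as rows L,Θ,T,M / cols X1,X2,X3,X4,X5,X6,X7:
  L: [ 1 -2  1  1  1  0  0]
  Θ: [ 0  1 -1  0  1 -1  1]
  T: [-1  0 -1  0 -1  1 -1]
  M: [ 0  1  1 -1 -1  0  0]
RREF → pivots at {X1,X2,X3} ⇒ r = 3

3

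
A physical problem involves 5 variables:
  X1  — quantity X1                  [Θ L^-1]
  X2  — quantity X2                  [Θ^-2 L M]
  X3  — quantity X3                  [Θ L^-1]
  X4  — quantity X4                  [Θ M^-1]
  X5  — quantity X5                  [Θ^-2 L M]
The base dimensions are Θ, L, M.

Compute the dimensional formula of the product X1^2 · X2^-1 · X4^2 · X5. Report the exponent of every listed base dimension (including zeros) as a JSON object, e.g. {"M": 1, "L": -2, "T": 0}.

Write exponents as rows Θ,L,M / cols X1,X2,X3,X4,X5:
  Θ: [ 1 -2  1  1 -2]
  L: [-1  1 -1  0  1]
  M: [ 0  1  0 -1  1]
  [Θ]: (2)·1+(-1)·-2+(2)·1+(1)·-2 = 4
  [L]: (2)·-1+(-1)·1+(2)·0+(1)·1 = -2
  [M]: (2)·0+(-1)·1+(2)·-1+(1)·1 = -2
⇒ Θ^4 L^-2 M^-2

{"Θ": 4, "L": -2, "M": -2}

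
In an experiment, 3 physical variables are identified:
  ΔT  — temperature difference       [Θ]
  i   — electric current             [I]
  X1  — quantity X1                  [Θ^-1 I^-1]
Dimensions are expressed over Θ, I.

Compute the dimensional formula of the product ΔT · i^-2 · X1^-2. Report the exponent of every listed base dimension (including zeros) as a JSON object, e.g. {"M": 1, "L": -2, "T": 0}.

{"Θ": 3, "I": 0}

Dimensional matrix (Θ×I by ΔT×i×X1):
  Θ: [ 1  0 -1]
  I: [ 0  1 -1]
  [Θ]: (1)·1+(-2)·0+(-2)·-1 = 3
  [I]: (1)·0+(-2)·1+(-2)·-1 = 0
⇒ Θ^3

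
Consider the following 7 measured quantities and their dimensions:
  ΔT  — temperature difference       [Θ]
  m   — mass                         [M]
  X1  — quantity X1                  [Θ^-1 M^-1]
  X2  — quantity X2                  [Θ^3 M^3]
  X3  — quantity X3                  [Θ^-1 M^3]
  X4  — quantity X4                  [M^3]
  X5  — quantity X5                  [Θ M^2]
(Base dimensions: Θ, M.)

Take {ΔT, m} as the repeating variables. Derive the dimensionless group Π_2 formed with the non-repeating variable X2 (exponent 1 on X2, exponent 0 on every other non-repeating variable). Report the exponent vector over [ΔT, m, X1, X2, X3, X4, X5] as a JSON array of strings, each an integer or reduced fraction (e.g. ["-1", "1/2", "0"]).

Dimensional matrix (Θ×M by ΔT×m×X1×X2×X3×X4×X5):
  Θ: [ 1  0 -1  3 -1  0  1]
  M: [ 0  1 -1  3  3  3  2]
RREF → pivots at {ΔT,m} ⇒ r = 2
Repeat: ΔT,m; free: X1,X2,X3,X4,X5
RREF:
  r0: [   1    0   -1    3   -1    0    1]
  r1: [   0    1   -1    3    3    3    2]
Fix exponent of X2 at 1, X1 at 0, X3 at 0, X4 at 0, X5 at 0; solve each RREF row for its pivot's exponent:
  r0: exp(ΔT) + (3)·1 = 0 ⇒ exp(ΔT) = -3
  r1: exp(m) + (3)·1 = 0 ⇒ exp(m) = -3
Π_2 = ΔT^-3 · m^-3 · X2

["-3", "-3", "0", "1", "0", "0", "0"]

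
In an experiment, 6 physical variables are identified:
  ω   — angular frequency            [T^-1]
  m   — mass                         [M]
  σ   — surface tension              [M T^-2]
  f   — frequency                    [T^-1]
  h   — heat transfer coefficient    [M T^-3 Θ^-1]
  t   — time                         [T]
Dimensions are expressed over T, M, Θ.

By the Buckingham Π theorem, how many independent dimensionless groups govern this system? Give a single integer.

3

Exponent matrix [T,M,Θ] × [ω,m,σ,f,h,t]:
  T: [-1  0 -2 -1 -3  1]
  M: [ 0  1  1  0  1  0]
  Θ: [ 0  0  0  0 -1  0]
Row reduction gives pivot columns ω,m,h; rank = 3
n=6, r=3 ⇒ 3 dimensionless groups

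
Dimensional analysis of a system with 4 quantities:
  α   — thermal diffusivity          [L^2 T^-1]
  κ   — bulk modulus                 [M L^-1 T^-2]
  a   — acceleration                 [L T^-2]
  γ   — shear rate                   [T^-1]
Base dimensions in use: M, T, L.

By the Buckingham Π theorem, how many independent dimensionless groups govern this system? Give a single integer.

Exponent matrix [M,T,L] × [α,κ,a,γ]:
  M: [ 0  1  0  0]
  T: [-1 -2 -2 -1]
  L: [ 2 -1  1  0]
Row reduction gives pivot columns α,κ,a; rank = 3
n=4, r=3 ⇒ 1 dimensionless group

1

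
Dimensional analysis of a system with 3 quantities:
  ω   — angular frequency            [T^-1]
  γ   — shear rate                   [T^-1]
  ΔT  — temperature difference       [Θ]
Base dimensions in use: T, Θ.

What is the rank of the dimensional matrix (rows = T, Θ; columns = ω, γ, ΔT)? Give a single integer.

Exponent matrix [T,Θ] × [ω,γ,ΔT]:
  T: [-1 -1  0]
  Θ: [ 0  0  1]
RREF → pivots at {ω,ΔT} ⇒ r = 2

2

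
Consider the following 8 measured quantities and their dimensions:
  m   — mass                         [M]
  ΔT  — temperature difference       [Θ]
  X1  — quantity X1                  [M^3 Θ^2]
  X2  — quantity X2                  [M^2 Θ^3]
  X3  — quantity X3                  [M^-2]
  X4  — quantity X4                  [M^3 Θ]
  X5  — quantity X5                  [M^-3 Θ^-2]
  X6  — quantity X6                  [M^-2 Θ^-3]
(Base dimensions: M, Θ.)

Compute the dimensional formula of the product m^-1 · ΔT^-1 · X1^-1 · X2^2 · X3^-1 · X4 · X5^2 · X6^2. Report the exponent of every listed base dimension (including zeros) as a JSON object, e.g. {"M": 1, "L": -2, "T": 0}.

{"M": -5, "Θ": -6}

Write exponents as rows M,Θ / cols m,ΔT,X1,X2,X3,X4,X5,X6:
  M: [ 1  0  3  2 -2  3 -3 -2]
  Θ: [ 0  1  2  3  0  1 -2 -3]
  [M]: (-1)·1+(-1)·0+(-1)·3+(2)·2+(-1)·-2+(1)·3+(2)·-3+(2)·-2 = -5
  [Θ]: (-1)·0+(-1)·1+(-1)·2+(2)·3+(-1)·0+(1)·1+(2)·-2+(2)·-3 = -6
⇒ M^-5 Θ^-6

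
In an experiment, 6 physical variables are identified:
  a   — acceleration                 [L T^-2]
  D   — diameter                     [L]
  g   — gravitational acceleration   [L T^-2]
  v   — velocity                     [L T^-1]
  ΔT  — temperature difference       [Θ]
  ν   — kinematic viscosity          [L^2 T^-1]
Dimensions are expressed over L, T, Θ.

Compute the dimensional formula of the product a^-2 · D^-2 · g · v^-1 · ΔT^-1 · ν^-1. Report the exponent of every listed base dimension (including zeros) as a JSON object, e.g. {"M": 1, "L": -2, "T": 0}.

{"L": -6, "T": 4, "Θ": -1}

Write exponents as rows L,T,Θ / cols a,D,g,v,ΔT,ν:
  L: [ 1  1  1  1  0  2]
  T: [-2  0 -2 -1  0 -1]
  Θ: [ 0  0  0  0  1  0]
  [L]: (-2)·1+(-2)·1+(1)·1+(-1)·1+(-1)·0+(-1)·2 = -6
  [T]: (-2)·-2+(-2)·0+(1)·-2+(-1)·-1+(-1)·0+(-1)·-1 = 4
  [Θ]: (-2)·0+(-2)·0+(1)·0+(-1)·0+(-1)·1+(-1)·0 = -1
⇒ L^-6 T^4 Θ^-1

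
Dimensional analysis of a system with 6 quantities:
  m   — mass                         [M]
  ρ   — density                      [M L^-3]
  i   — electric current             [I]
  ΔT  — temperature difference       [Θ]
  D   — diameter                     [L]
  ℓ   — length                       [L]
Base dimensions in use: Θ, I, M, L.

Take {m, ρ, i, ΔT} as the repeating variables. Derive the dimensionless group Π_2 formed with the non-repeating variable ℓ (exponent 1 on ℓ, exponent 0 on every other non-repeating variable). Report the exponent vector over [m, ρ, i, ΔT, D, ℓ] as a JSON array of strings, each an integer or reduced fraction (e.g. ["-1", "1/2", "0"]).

Write exponents as rows Θ,I,M,L / cols m,ρ,i,ΔT,D,ℓ:
  Θ: [ 0  0  0  1  0  0]
  I: [ 0  0  1  0  0  0]
  M: [ 1  1  0  0  0  0]
  L: [ 0 -3  0  0  1  1]
Echelon form has 4 nonzero rows (pivots: m,ρ,i,ΔT)
Repeat: m,ρ,i,ΔT; free: D,ℓ
RREF:
  r0: [   1    0    0    0  1/3  1/3]
  r1: [   0    1    0    0 -1/3 -1/3]
  r2: [   0    0    1    0    0    0]
  r3: [   0    0    0    1    0    0]
Fix exponent of ℓ at 1, D at 0; solve each RREF row for its pivot's exponent:
  r0: exp(m) + (1/3)·1 = 0 ⇒ exp(m) = -1/3
  r1: exp(ρ) + (-1/3)·1 = 0 ⇒ exp(ρ) = 1/3
  r2: exp(i) + (0)·1 = 0 ⇒ exp(i) = 0
  r3: exp(ΔT) + (0)·1 = 0 ⇒ exp(ΔT) = 0
Π_2 = m^(-1/3) · ρ^(1/3) · ℓ

["-1/3", "1/3", "0", "0", "0", "1"]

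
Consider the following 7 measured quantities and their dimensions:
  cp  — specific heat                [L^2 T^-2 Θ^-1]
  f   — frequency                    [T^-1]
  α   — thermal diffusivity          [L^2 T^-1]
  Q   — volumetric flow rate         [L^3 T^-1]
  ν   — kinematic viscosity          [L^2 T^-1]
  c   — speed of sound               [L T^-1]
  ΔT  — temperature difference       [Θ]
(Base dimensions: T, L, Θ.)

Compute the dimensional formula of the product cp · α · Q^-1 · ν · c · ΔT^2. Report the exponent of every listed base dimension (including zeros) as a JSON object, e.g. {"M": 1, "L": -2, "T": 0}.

{"T": -4, "L": 4, "Θ": 1}

Exponent matrix [T,L,Θ] × [cp,f,α,Q,ν,c,ΔT]:
  T: [-2 -1 -1 -1 -1 -1  0]
  L: [ 2  0  2  3  2  1  0]
  Θ: [-1  0  0  0  0  0  1]
  [T]: (1)·-2+(1)·-1+(-1)·-1+(1)·-1+(1)·-1+(2)·0 = -4
  [L]: (1)·2+(1)·2+(-1)·3+(1)·2+(1)·1+(2)·0 = 4
  [Θ]: (1)·-1+(1)·0+(-1)·0+(1)·0+(1)·0+(2)·1 = 1
⇒ T^-4 L^4 Θ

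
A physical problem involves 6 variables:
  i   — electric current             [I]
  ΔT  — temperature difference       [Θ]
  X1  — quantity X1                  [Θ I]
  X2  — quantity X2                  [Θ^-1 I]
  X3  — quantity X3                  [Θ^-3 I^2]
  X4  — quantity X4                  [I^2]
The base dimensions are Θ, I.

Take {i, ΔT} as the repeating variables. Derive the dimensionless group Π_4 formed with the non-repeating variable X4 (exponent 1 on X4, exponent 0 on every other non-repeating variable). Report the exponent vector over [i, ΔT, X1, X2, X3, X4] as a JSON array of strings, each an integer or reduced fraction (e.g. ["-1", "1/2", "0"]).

["-2", "0", "0", "0", "0", "1"]

Exponent matrix [Θ,I] × [i,ΔT,X1,X2,X3,X4]:
  Θ: [ 0  1  1 -1 -3  0]
  I: [ 1  0  1  1  2  2]
RREF → pivots at {i,ΔT} ⇒ r = 2
Pivot set = {i,ΔT}, free = {X1,X2,X3,X4}
RREF:
  r0: [   1    0    1    1    2    2]
  r1: [   0    1    1   -1   -3    0]
Fix exponent of X4 at 1, X1 at 0, X2 at 0, X3 at 0; solve each RREF row for its pivot's exponent:
  r0: exp(i) + (2)·1 = 0 ⇒ exp(i) = -2
  r1: exp(ΔT) + (0)·1 = 0 ⇒ exp(ΔT) = 0
Π_4 = i^-2 · X4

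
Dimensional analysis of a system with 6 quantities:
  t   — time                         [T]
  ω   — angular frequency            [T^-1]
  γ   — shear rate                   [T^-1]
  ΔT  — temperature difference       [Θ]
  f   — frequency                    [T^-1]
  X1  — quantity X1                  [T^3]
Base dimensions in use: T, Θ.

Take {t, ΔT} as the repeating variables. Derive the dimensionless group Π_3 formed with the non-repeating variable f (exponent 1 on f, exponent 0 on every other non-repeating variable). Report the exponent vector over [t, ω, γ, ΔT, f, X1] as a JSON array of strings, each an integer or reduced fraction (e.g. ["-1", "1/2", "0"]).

Dimensional matrix (T×Θ by t×ω×γ×ΔT×f×X1):
  T: [ 1 -1 -1  0 -1  3]
  Θ: [ 0  0  0  1  0  0]
Row reduction gives pivot columns t,ΔT; rank = 2
Repeat: t,ΔT; free: ω,γ,f,X1
RREF:
  r0: [   1   -1   -1    0   -1    3]
  r1: [   0    0    0    1    0    0]
Fix exponent of f at 1, ω at 0, γ at 0, X1 at 0; solve each RREF row for its pivot's exponent:
  r0: exp(t) + (-1)·1 = 0 ⇒ exp(t) = 1
  r1: exp(ΔT) + (0)·1 = 0 ⇒ exp(ΔT) = 0
Π_3 = t · f

["1", "0", "0", "0", "1", "0"]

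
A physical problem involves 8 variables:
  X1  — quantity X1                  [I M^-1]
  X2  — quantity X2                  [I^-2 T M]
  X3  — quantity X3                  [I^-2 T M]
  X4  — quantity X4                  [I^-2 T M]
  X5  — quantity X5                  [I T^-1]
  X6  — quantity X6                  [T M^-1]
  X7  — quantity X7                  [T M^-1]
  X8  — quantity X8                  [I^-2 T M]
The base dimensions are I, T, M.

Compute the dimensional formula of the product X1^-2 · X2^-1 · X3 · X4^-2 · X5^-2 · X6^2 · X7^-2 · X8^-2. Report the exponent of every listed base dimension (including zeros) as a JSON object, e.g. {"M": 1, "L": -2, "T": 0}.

{"I": 4, "T": -2, "M": -2}

Dimensional matrix (I×T×M by X1×X2×X3×X4×X5×X6×X7×X8):
  I: [ 1 -2 -2 -2  1  0  0 -2]
  T: [ 0  1  1  1 -1  1  1  1]
  M: [-1  1  1  1  0 -1 -1  1]
  [I]: (-2)·1+(-1)·-2+(1)·-2+(-2)·-2+(-2)·1+(2)·0+(-2)·0+(-2)·-2 = 4
  [T]: (-2)·0+(-1)·1+(1)·1+(-2)·1+(-2)·-1+(2)·1+(-2)·1+(-2)·1 = -2
  [M]: (-2)·-1+(-1)·1+(1)·1+(-2)·1+(-2)·0+(2)·-1+(-2)·-1+(-2)·1 = -2
⇒ I^4 T^-2 M^-2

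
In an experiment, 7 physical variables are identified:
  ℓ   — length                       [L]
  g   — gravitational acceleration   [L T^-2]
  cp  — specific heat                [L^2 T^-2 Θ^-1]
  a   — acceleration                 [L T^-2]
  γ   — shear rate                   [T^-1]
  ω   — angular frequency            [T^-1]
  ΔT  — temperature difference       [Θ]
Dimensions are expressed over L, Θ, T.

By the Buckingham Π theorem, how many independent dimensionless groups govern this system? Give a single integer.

Write exponents as rows L,Θ,T / cols ℓ,g,cp,a,γ,ω,ΔT:
  L: [ 1  1  2  1  0  0  0]
  Θ: [ 0  0 -1  0  0  0  1]
  T: [ 0 -2 -2 -2 -1 -1  0]
Row reduction gives pivot columns ℓ,g,cp; rank = 3
7 vars − rank 3 = 4 Π groups

4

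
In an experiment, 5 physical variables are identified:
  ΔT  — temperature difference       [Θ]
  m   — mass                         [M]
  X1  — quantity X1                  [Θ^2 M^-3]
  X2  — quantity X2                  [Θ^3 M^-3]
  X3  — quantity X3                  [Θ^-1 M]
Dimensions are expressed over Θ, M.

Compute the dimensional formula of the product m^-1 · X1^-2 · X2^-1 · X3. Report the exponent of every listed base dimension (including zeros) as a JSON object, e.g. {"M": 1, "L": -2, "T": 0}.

{"Θ": -8, "M": 9}

Exponent matrix [Θ,M] × [ΔT,m,X1,X2,X3]:
  Θ: [ 1  0  2  3 -1]
  M: [ 0  1 -3 -3  1]
  [Θ]: (-1)·0+(-2)·2+(-1)·3+(1)·-1 = -8
  [M]: (-1)·1+(-2)·-3+(-1)·-3+(1)·1 = 9
⇒ Θ^-8 M^9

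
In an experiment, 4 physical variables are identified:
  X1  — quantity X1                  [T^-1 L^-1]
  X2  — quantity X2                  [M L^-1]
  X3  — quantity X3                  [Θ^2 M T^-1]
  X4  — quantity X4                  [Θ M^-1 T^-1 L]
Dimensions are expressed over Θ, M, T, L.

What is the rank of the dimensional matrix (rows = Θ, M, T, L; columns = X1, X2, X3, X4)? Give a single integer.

3

Exponent matrix [Θ,M,T,L] × [X1,X2,X3,X4]:
  Θ: [ 0  0  2  1]
  M: [ 0  1  1 -1]
  T: [-1  0 -1 -1]
  L: [-1 -1  0  1]
Echelon form has 3 nonzero rows (pivots: X1,X2,X3)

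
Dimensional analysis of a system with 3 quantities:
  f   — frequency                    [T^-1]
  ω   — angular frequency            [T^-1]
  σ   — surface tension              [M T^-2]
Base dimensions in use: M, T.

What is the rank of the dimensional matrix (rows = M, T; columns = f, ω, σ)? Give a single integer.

Dimensional matrix (M×T by f×ω×σ):
  M: [ 0  0  1]
  T: [-1 -1 -2]
RREF → pivots at {f,σ} ⇒ r = 2

2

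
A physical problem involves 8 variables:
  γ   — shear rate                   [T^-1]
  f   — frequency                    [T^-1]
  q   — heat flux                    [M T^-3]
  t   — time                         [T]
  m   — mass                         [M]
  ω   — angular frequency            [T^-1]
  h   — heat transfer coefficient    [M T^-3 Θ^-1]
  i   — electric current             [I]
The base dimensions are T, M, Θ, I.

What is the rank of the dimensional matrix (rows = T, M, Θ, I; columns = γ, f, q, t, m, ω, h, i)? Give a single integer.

Write exponents as rows T,M,Θ,I / cols γ,f,q,t,m,ω,h,i:
  T: [-1 -1 -3  1  0 -1 -3  0]
  M: [ 0  0  1  0  1  0  1  0]
  Θ: [ 0  0  0  0  0  0 -1  0]
  I: [ 0  0  0  0  0  0  0  1]
Echelon form has 4 nonzero rows (pivots: γ,q,h,i)

4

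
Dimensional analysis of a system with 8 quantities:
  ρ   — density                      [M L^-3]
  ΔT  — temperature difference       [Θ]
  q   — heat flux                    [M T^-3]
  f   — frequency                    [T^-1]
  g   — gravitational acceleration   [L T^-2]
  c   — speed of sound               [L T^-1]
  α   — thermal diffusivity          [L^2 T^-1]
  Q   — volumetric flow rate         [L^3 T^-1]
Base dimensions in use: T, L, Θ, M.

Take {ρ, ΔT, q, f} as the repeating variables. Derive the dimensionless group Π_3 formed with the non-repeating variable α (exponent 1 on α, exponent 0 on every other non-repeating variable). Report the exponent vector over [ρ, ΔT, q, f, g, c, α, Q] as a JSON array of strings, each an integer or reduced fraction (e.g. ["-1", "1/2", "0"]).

["2/3", "0", "-2/3", "1", "0", "0", "1", "0"]

Dimensional matrix (T×L×Θ×M by ρ×ΔT×q×f×g×c×α×Q):
  T: [ 0  0 -3 -1 -2 -1 -1 -1]
  L: [-3  0  0  0  1  1  2  3]
  Θ: [ 0  1  0  0  0  0  0  0]
  M: [ 1  0  1  0  0  0  0  0]
RREF → pivots at {ρ,ΔT,q,f} ⇒ r = 4
Pivot set = {ρ,ΔT,q,f}, free = {g,c,α,Q}
RREF:
  r0: [   1    0    0    0 -1/3 -1/3 -2/3   -1]
  r1: [   0    1    0    0    0    0    0    0]
  r2: [   0    0    1    0  1/3  1/3  2/3    1]
  r3: [   0    0    0    1    1    0   -1   -2]
Fix exponent of α at 1, g at 0, c at 0, Q at 0; solve each RREF row for its pivot's exponent:
  r0: exp(ρ) + (-2/3)·1 = 0 ⇒ exp(ρ) = 2/3
  r1: exp(ΔT) + (0)·1 = 0 ⇒ exp(ΔT) = 0
  r2: exp(q) + (2/3)·1 = 0 ⇒ exp(q) = -2/3
  r3: exp(f) + (-1)·1 = 0 ⇒ exp(f) = 1
Π_3 = ρ^(2/3) · q^(-2/3) · f · α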